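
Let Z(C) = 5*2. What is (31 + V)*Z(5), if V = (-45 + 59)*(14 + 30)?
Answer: 6470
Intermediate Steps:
Z(C) = 10
V = 616 (V = 14*44 = 616)
(31 + V)*Z(5) = (31 + 616)*10 = 647*10 = 6470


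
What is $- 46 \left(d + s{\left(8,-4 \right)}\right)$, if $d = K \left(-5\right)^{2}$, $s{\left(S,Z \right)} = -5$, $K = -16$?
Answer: $18630$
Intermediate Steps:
$d = -400$ ($d = - 16 \left(-5\right)^{2} = \left(-16\right) 25 = -400$)
$- 46 \left(d + s{\left(8,-4 \right)}\right) = - 46 \left(-400 - 5\right) = \left(-46\right) \left(-405\right) = 18630$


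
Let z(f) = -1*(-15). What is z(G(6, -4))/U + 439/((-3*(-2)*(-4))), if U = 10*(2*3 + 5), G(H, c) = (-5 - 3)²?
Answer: -4793/264 ≈ -18.155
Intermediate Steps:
G(H, c) = 64 (G(H, c) = (-8)² = 64)
z(f) = 15
U = 110 (U = 10*(6 + 5) = 10*11 = 110)
z(G(6, -4))/U + 439/((-3*(-2)*(-4))) = 15/110 + 439/((-3*(-2)*(-4))) = 15*(1/110) + 439/((6*(-4))) = 3/22 + 439/(-24) = 3/22 + 439*(-1/24) = 3/22 - 439/24 = -4793/264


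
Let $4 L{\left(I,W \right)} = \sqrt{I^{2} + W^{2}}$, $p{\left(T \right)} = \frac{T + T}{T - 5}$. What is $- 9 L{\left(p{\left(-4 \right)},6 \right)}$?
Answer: $- \frac{\sqrt{745}}{2} \approx -13.647$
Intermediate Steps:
$p{\left(T \right)} = \frac{2 T}{-5 + T}$
$L{\left(I,W \right)} = \frac{\sqrt{I^{2} + W^{2}}}{4}$
$- 9 L{\left(p{\left(-4 \right)},6 \right)} = - 9 \frac{\sqrt{\left(2 \left(-4\right) \frac{1}{-5 - 4}\right)^{2} + 6^{2}}}{4} = - 9 \frac{\sqrt{\left(2 \left(-4\right) \frac{1}{-9}\right)^{2} + 36}}{4} = - 9 \frac{\sqrt{\left(2 \left(-4\right) \left(- \frac{1}{9}\right)\right)^{2} + 36}}{4} = - 9 \frac{\sqrt{\left(\frac{8}{9}\right)^{2} + 36}}{4} = - 9 \frac{\sqrt{\frac{64}{81} + 36}}{4} = - 9 \frac{\sqrt{\frac{2980}{81}}}{4} = - 9 \frac{\frac{2}{9} \sqrt{745}}{4} = - 9 \frac{\sqrt{745}}{18} = - \frac{\sqrt{745}}{2}$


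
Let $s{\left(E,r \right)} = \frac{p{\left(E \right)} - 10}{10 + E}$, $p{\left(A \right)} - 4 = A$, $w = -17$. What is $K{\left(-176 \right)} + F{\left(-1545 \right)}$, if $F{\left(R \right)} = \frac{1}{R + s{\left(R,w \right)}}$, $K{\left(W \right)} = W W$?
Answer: $\frac{73413861889}{2370024} \approx 30976.0$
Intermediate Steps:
$p{\left(A \right)} = 4 + A$
$s{\left(E,r \right)} = \frac{-6 + E}{10 + E}$ ($s{\left(E,r \right)} = \frac{\left(4 + E\right) - 10}{10 + E} = \frac{-6 + E}{10 + E}$)
$K{\left(W \right)} = W^{2}$
$F{\left(R \right)} = \frac{1}{R + \frac{-6 + R}{10 + R}}$
$K{\left(-176 \right)} + F{\left(-1545 \right)} = \left(-176\right)^{2} + \frac{10 - 1545}{-6 - 1545 - 1545 \left(10 - 1545\right)} = 30976 + \frac{1}{-6 - 1545 - -2371575} \left(-1535\right) = 30976 + \frac{1}{-6 - 1545 + 2371575} \left(-1535\right) = 30976 + \frac{1}{2370024} \left(-1535\right) = 30976 - \frac{1535}{2370024} = \frac{73413861889}{2370024}$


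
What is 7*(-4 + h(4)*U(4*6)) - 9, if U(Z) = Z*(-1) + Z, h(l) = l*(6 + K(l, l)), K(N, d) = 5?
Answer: -37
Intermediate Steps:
h(l) = 11*l (h(l) = l*(6 + 5) = l*11 = 11*l)
U(Z) = 0 (U(Z) = -Z + Z = 0)
7*(-4 + h(4)*U(4*6)) - 9 = 7*(-4 + (11*4)*0) - 9 = 7*(-4 + 44*0) - 9 = 7*(-4 + 0) - 9 = 7*(-4) - 9 = -28 - 9 = -37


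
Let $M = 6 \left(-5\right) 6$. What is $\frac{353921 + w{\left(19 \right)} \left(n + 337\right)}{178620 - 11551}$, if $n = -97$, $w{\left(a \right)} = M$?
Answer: $\frac{310721}{167069} \approx 1.8598$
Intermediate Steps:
$M = -180$ ($M = \left(-30\right) 6 = -180$)
$w{\left(a \right)} = -180$
$\frac{353921 + w{\left(19 \right)} \left(n + 337\right)}{178620 - 11551} = \frac{353921 - 180 \left(-97 + 337\right)}{178620 - 11551} = \frac{353921 - 43200}{167069} = \left(353921 - 43200\right) \frac{1}{167069} = 310721 \cdot \frac{1}{167069} = \frac{310721}{167069}$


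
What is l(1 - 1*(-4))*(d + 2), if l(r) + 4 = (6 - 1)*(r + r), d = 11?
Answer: 598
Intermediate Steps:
l(r) = -4 + 10*r (l(r) = -4 + (6 - 1)*(r + r) = -4 + 5*(2*r) = -4 + 10*r)
l(1 - 1*(-4))*(d + 2) = (-4 + 10*(1 - 1*(-4)))*(11 + 2) = (-4 + 10*(1 + 4))*13 = (-4 + 10*5)*13 = (-4 + 50)*13 = 46*13 = 598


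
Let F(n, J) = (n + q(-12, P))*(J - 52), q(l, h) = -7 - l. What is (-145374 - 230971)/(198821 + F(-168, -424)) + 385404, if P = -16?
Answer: 106528757891/276409 ≈ 3.8540e+5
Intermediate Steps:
F(n, J) = (-52 + J)*(5 + n) (F(n, J) = (n + (-7 - 1*(-12)))*(J - 52) = (n + (-7 + 12))*(-52 + J) = (n + 5)*(-52 + J) = (5 + n)*(-52 + J) = (-52 + J)*(5 + n))
(-145374 - 230971)/(198821 + F(-168, -424)) + 385404 = (-145374 - 230971)/(198821 + (-260 - 52*(-168) + 5*(-424) - 424*(-168))) + 385404 = -376345/(198821 + (-260 + 8736 - 2120 + 71232)) + 385404 = -376345/(198821 + 77588) + 385404 = -376345/276409 + 385404 = 106528757891/276409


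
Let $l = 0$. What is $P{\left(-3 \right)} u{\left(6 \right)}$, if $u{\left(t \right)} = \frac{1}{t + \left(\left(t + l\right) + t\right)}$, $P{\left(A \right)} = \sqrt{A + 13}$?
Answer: $\frac{\sqrt{10}}{18} \approx 0.17568$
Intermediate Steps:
$P{\left(A \right)} = \sqrt{13 + A}$
$u{\left(t \right)} = \frac{1}{3 t}$ ($u{\left(t \right)} = \frac{1}{t + \left(\left(t + 0\right) + t\right)} = \frac{1}{t + \left(t + t\right)} = \frac{1}{t + 2 t} = \frac{1}{3 t}$)
$P{\left(-3 \right)} u{\left(6 \right)} = \sqrt{13 - 3} \frac{1}{3 \cdot 6} = \sqrt{10} \cdot \frac{1}{3} \cdot \frac{1}{6} = \sqrt{10} \cdot \frac{1}{18} = \frac{\sqrt{10}}{18}$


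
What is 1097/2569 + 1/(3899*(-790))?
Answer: 482712543/1130437070 ≈ 0.42701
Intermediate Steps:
1097/2569 + 1/(3899*(-790)) = 1097*(1/2569) + (1/3899)*(-1/790) = 1097/2569 - 1/3080210 = 482712543/1130437070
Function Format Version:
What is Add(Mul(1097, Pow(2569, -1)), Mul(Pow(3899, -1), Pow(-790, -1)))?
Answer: Rational(482712543, 1130437070) ≈ 0.42701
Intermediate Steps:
Add(Mul(1097, Pow(2569, -1)), Mul(Pow(3899, -1), Pow(-790, -1))) = Add(Mul(1097, Rational(1, 2569)), Mul(Rational(1, 3899), Rational(-1, 790))) = Add(Rational(1097, 2569), Rational(-1, 3080210)) = Rational(482712543, 1130437070)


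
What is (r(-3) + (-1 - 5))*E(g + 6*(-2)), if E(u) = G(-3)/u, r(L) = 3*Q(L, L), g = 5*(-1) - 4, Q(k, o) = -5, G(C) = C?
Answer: -3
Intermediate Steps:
g = -9 (g = -5 - 4 = -9)
r(L) = -15 (r(L) = 3*(-5) = -15)
E(u) = -3/u
(r(-3) + (-1 - 5))*E(g + 6*(-2)) = (-15 + (-1 - 5))*(-3/(-9 + 6*(-2))) = (-15 - 6)*(-3/(-9 - 12)) = -(-63)/(-21) = -(-63)*(-1)/21 = -21*⅐ = -3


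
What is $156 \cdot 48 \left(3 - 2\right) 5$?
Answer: $37440$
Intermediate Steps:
$156 \cdot 48 \left(3 - 2\right) 5 = 7488 \left(3 - 2\right) 5 = 7488 \cdot 1 \cdot 5 = 7488 \cdot 5 = 37440$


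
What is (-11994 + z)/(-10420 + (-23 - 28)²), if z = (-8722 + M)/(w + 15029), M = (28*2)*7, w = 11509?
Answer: 159152551/103750311 ≈ 1.5340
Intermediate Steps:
M = 392 (M = 56*7 = 392)
z = -4165/13269 (z = (-8722 + 392)/(11509 + 15029) = -8330/26538 = -8330*1/26538 = -4165/13269 ≈ -0.31389)
(-11994 + z)/(-10420 + (-23 - 28)²) = (-11994 - 4165/13269)/(-10420 + (-23 - 28)²) = -159152551/(13269*(-10420 + (-51)²)) = -159152551/(13269*(-10420 + 2601)) = -159152551/13269/(-7819) = -159152551/13269*(-1/7819) = 159152551/103750311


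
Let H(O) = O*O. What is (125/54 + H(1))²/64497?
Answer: 32041/188073252 ≈ 0.00017036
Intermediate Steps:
H(O) = O²
(125/54 + H(1))²/64497 = (125/54 + 1²)²/64497 = (125*(1/54) + 1)²*(1/64497) = (125/54 + 1)²*(1/64497) = (179/54)²*(1/64497) = (32041/2916)*(1/64497) = 32041/188073252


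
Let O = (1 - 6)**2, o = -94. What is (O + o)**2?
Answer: 4761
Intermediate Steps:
O = 25 (O = (-5)**2 = 25)
(O + o)**2 = (25 - 94)**2 = (-69)**2 = 4761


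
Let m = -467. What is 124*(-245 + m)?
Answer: -88288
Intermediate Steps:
124*(-245 + m) = 124*(-245 - 467) = 124*(-712) = -88288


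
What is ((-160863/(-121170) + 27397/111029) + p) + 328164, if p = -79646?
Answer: 1114476415889419/4484461310 ≈ 2.4852e+5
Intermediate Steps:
((-160863/(-121170) + 27397/111029) + p) + 328164 = ((-160863/(-121170) + 27397/111029) - 79646) + 328164 = ((-160863*(-1/121170) + 27397*(1/111029)) - 79646) + 328164 = ((53621/40390 + 27397/111029) - 79646) + 328164 = (7060050839/4484461310 - 79646) + 328164 = -357162345445421/4484461310 + 328164 = 1114476415889419/4484461310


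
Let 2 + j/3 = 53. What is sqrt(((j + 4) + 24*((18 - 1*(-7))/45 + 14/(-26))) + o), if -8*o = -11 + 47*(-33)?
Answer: sqrt(2145585)/78 ≈ 18.779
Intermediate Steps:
j = 153 (j = -6 + 3*53 = -6 + 159 = 153)
o = 781/4 (o = -(-11 + 47*(-33))/8 = -(-11 - 1551)/8 = -1/8*(-1562) = 781/4 ≈ 195.25)
sqrt(((j + 4) + 24*((18 - 1*(-7))/45 + 14/(-26))) + o) = sqrt(((153 + 4) + 24*((18 - 1*(-7))/45 + 14/(-26))) + 781/4) = sqrt((157 + 24*((18 + 7)*(1/45) + 14*(-1/26))) + 781/4) = sqrt((157 + 24*(25*(1/45) - 7/13)) + 781/4) = sqrt((157 + 24*(5/9 - 7/13)) + 781/4) = sqrt((157 + 24*(2/117)) + 781/4) = sqrt((157 + 16/39) + 781/4) = sqrt(6139/39 + 781/4) = sqrt(55015/156) = sqrt(2145585)/78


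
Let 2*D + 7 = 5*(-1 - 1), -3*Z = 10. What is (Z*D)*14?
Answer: 1190/3 ≈ 396.67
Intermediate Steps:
Z = -10/3 (Z = -1/3*10 = -10/3 ≈ -3.3333)
D = -17/2 (D = -7/2 + (5*(-1 - 1))/2 = -7/2 + (5*(-2))/2 = -7/2 + (1/2)*(-10) = -7/2 - 5 = -17/2 ≈ -8.5000)
(Z*D)*14 = -10/3*(-17/2)*14 = (85/3)*14 = 1190/3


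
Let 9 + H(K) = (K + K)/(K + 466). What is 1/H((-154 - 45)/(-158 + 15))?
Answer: -66837/601135 ≈ -0.11118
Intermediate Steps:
H(K) = -9 + 2*K/(466 + K) (H(K) = -9 + (K + K)/(K + 466) = -9 + (2*K)/(466 + K) = -9 + 2*K/(466 + K))
1/H((-154 - 45)/(-158 + 15)) = 1/((-4194 - 7*(-154 - 45)/(-158 + 15))/(466 + (-154 - 45)/(-158 + 15))) = 1/((-4194 - (-1393)/(-143))/(466 - 199/(-143))) = 1/((-4194 - (-1393)*(-1)/143)/(466 - 199*(-1/143))) = 1/((-4194 - 7*199/143)/(466 + 199/143)) = 1/((-4194 - 1393/143)/(66837/143)) = 1/((143/66837)*(-601135/143)) = 1/(-601135/66837) = -66837/601135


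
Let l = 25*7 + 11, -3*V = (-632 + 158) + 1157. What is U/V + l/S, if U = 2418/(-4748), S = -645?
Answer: -99749599/348610030 ≈ -0.28614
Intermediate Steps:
V = -683/3 (V = -((-632 + 158) + 1157)/3 = -(-474 + 1157)/3 = -⅓*683 = -683/3 ≈ -227.67)
l = 186 (l = 175 + 11 = 186)
U = -1209/2374 (U = 2418*(-1/4748) = -1209/2374 ≈ -0.50927)
U/V + l/S = -1209/(2374*(-683/3)) + 186/(-645) = -1209/2374*(-3/683) + 186*(-1/645) = 3627/1621442 - 62/215 = -99749599/348610030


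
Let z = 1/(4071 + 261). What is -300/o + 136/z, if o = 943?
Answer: 555570036/943 ≈ 5.8915e+5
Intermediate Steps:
z = 1/4332 ≈ 0.00023084
-300/o + 136/z = -300/943 + 136/(1/4332) = -300*1/943 + 136*4332 = -300/943 + 589152 = 555570036/943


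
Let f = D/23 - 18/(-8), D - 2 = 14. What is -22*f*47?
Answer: -140107/46 ≈ -3045.8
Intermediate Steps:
D = 16 (D = 2 + 14 = 16)
f = 271/92 (f = 16/23 - 18/(-8) = 16*(1/23) - 18*(-⅛) = 16/23 + 9/4 = 271/92 ≈ 2.9457)
-22*f*47 = -22*271/92*47 = -2981/46*47 = -140107/46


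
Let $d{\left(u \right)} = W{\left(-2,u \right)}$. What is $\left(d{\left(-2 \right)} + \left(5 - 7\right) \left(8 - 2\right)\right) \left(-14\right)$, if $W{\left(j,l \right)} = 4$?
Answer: $112$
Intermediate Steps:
$d{\left(u \right)} = 4$
$\left(d{\left(-2 \right)} + \left(5 - 7\right) \left(8 - 2\right)\right) \left(-14\right) = \left(4 + \left(5 - 7\right) \left(8 - 2\right)\right) \left(-14\right) = \left(4 - 12\right) \left(-14\right) = \left(-8\right) \left(-14\right) = 112$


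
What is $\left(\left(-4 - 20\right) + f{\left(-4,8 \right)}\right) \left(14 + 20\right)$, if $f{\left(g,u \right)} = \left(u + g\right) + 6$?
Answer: $-476$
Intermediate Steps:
$f{\left(g,u \right)} = 6 + g + u$ ($f{\left(g,u \right)} = \left(g + u\right) + 6 = 6 + g + u$)
$\left(\left(-4 - 20\right) + f{\left(-4,8 \right)}\right) \left(14 + 20\right) = \left(\left(-4 - 20\right) + \left(6 - 4 + 8\right)\right) \left(14 + 20\right) = \left(\left(-4 - 20\right) + 10\right) 34 = \left(-24 + 10\right) 34 = \left(-14\right) 34 = -476$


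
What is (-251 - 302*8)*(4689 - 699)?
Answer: -10641330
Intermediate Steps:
(-251 - 302*8)*(4689 - 699) = (-251 - 2416)*3990 = -2667*3990 = -10641330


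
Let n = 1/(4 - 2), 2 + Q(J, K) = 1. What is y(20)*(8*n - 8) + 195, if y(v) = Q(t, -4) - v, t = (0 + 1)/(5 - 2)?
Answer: 279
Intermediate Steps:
t = ⅓ (t = 1/3 = 1*(⅓) = ⅓ ≈ 0.33333)
Q(J, K) = -1 (Q(J, K) = -2 + 1 = -1)
n = ½ (n = 1/2 = ½ ≈ 0.50000)
y(v) = -1 - v
y(20)*(8*n - 8) + 195 = (-1 - 1*20)*(8*(½) - 8) + 195 = (-1 - 20)*(4 - 8) + 195 = -21*(-4) + 195 = 84 + 195 = 279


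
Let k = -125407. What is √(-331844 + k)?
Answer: I*√457251 ≈ 676.2*I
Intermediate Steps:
√(-331844 + k) = √(-331844 - 125407) = √(-457251) = I*√457251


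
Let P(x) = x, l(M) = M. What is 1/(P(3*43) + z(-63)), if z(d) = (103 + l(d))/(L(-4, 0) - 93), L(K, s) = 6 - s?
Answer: 87/11183 ≈ 0.0077797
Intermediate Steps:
z(d) = -103/87 - d/87 (z(d) = (103 + d)/((6 - 1*0) - 93) = (103 + d)/((6 + 0) - 93) = (103 + d)/(6 - 93) = (103 + d)/(-87) = (103 + d)*(-1/87) = -103/87 - d/87)
1/(P(3*43) + z(-63)) = 1/(3*43 + (-103/87 - 1/87*(-63))) = 1/(129 + (-103/87 + 21/29)) = 1/(129 - 40/87) = 1/(11183/87) = 87/11183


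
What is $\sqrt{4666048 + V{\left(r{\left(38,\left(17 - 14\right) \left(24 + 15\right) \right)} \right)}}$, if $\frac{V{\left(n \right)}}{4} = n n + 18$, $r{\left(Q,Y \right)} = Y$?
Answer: $2 \sqrt{1180219} \approx 2172.8$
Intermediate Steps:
$V{\left(n \right)} = 72 + 4 n^{2}$ ($V{\left(n \right)} = 4 \left(n n + 18\right) = 4 \left(n^{2} + 18\right) = 4 \left(18 + n^{2}\right) = 72 + 4 n^{2}$)
$\sqrt{4666048 + V{\left(r{\left(38,\left(17 - 14\right) \left(24 + 15\right) \right)} \right)}} = \sqrt{4666048 + \left(72 + 4 \left(\left(17 - 14\right) \left(24 + 15\right)\right)^{2}\right)} = \sqrt{4666048 + \left(72 + 4 \left(3 \cdot 39\right)^{2}\right)} = \sqrt{4666048 + \left(72 + 4 \cdot 117^{2}\right)} = \sqrt{4666048 + \left(72 + 4 \cdot 13689\right)} = \sqrt{4666048 + \left(72 + 54756\right)} = \sqrt{4666048 + 54828} = \sqrt{4720876} = 2 \sqrt{1180219}$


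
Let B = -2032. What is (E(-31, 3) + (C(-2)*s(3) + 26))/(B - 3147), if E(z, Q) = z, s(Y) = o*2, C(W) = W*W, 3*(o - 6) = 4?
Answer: -161/15537 ≈ -0.010362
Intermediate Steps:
o = 22/3 (o = 6 + (⅓)*4 = 6 + 4/3 = 22/3 ≈ 7.3333)
C(W) = W²
s(Y) = 44/3 (s(Y) = (22/3)*2 = 44/3)
(E(-31, 3) + (C(-2)*s(3) + 26))/(B - 3147) = (-31 + ((-2)²*(44/3) + 26))/(-2032 - 3147) = (-31 + (4*(44/3) + 26))/(-5179) = (-31 + (176/3 + 26))*(-1/5179) = (-31 + 254/3)*(-1/5179) = (161/3)*(-1/5179) = -161/15537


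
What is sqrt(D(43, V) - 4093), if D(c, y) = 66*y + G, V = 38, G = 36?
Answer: I*sqrt(1549) ≈ 39.357*I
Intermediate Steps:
D(c, y) = 36 + 66*y (D(c, y) = 66*y + 36 = 36 + 66*y)
sqrt(D(43, V) - 4093) = sqrt((36 + 66*38) - 4093) = sqrt((36 + 2508) - 4093) = sqrt(2544 - 4093) = sqrt(-1549) = I*sqrt(1549)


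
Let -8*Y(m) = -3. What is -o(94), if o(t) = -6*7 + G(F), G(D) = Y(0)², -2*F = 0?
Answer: 2679/64 ≈ 41.859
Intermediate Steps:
F = 0 (F = -½*0 = 0)
Y(m) = 3/8 (Y(m) = -⅛*(-3) = 3/8)
G(D) = 9/64 (G(D) = (3/8)² = 9/64)
o(t) = -2679/64 (o(t) = -6*7 + 9/64 = -42 + 9/64 = -2679/64)
-o(94) = -1*(-2679/64) = 2679/64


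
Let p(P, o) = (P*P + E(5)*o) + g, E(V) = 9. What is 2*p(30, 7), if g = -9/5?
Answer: 9612/5 ≈ 1922.4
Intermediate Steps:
g = -9/5 (g = -9*⅕ = -9/5 ≈ -1.8000)
p(P, o) = -9/5 + P² + 9*o (p(P, o) = (P*P + 9*o) - 9/5 = (P² + 9*o) - 9/5 = -9/5 + P² + 9*o)
2*p(30, 7) = 2*(-9/5 + 30² + 9*7) = 2*(-9/5 + 900 + 63) = 2*(4806/5) = 9612/5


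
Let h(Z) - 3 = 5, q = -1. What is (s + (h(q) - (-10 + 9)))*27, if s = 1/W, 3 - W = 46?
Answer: 10422/43 ≈ 242.37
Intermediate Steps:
W = -43 (W = 3 - 1*46 = 3 - 46 = -43)
h(Z) = 8 (h(Z) = 3 + 5 = 8)
s = -1/43 (s = 1/(-43) = -1/43 ≈ -0.023256)
(s + (h(q) - (-10 + 9)))*27 = (-1/43 + (8 - (-10 + 9)))*27 = (-1/43 + (8 - 1*(-1)))*27 = (-1/43 + (8 + 1))*27 = (-1/43 + 9)*27 = (386/43)*27 = 10422/43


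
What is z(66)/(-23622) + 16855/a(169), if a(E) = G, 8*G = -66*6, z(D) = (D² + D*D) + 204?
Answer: -132863384/389763 ≈ -340.88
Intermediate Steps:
z(D) = 204 + 2*D² (z(D) = (D² + D²) + 204 = 2*D² + 204 = 204 + 2*D²)
G = -99/2 (G = (-66*6)/8 = (⅛)*(-396) = -99/2 ≈ -49.500)
a(E) = -99/2
z(66)/(-23622) + 16855/a(169) = (204 + 2*66²)/(-23622) + 16855/(-99/2) = (204 + 2*4356)*(-1/23622) + 16855*(-2/99) = (204 + 8712)*(-1/23622) - 33710/99 = 8916*(-1/23622) - 33710/99 = -1486/3937 - 33710/99 = -132863384/389763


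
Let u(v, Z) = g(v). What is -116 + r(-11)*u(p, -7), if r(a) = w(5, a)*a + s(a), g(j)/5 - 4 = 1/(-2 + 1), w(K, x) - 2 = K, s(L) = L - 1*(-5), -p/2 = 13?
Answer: -1361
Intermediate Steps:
p = -26 (p = -2*13 = -26)
s(L) = 5 + L (s(L) = L + 5 = 5 + L)
w(K, x) = 2 + K
g(j) = 15 (g(j) = 20 + 5/(-2 + 1) = 20 + 5/(-1) = 20 + 5*(-1) = 20 - 5 = 15)
u(v, Z) = 15
r(a) = 5 + 8*a (r(a) = (2 + 5)*a + (5 + a) = 7*a + (5 + a) = 5 + 8*a)
-116 + r(-11)*u(p, -7) = -116 + (5 + 8*(-11))*15 = -116 + (5 - 88)*15 = -116 - 83*15 = -116 - 1245 = -1361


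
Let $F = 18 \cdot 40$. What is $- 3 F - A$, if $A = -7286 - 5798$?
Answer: $10924$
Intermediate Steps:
$F = 720$
$A = -13084$ ($A = -7286 - 5798 = -13084$)
$- 3 F - A = \left(-3\right) 720 - -13084 = -2160 + 13084 = 10924$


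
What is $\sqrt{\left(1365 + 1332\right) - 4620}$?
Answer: $i \sqrt{1923} \approx 43.852 i$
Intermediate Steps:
$\sqrt{\left(1365 + 1332\right) - 4620} = \sqrt{2697 - 4620} = \sqrt{-1923} = i \sqrt{1923}$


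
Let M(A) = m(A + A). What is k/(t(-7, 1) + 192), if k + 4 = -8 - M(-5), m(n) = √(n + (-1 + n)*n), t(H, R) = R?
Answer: -22/193 ≈ -0.11399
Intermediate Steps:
m(n) = √(n + n*(-1 + n))
M(A) = 2*√(A²) (M(A) = √((A + A)²) = √((2*A)²) = √(4*A²) = 2*√(A²))
k = -22 (k = -4 + (-8 - 2*√((-5)²)) = -4 + (-8 - 2*√25) = -4 + (-8 - 2*5) = -4 + (-8 - 1*10) = -4 + (-8 - 10) = -4 - 18 = -22)
k/(t(-7, 1) + 192) = -22/(1 + 192) = -22/193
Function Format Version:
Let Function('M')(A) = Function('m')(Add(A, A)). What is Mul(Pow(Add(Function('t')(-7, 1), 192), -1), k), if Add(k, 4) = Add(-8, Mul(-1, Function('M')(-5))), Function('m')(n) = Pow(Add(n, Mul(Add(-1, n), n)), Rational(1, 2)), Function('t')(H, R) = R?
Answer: Rational(-22, 193) ≈ -0.11399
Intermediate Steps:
Function('m')(n) = Pow(Add(n, Mul(n, Add(-1, n))), Rational(1, 2))
Function('M')(A) = Mul(2, Pow(Pow(A, 2), Rational(1, 2))) (Function('M')(A) = Pow(Pow(Add(A, A), 2), Rational(1, 2)) = Pow(Pow(Mul(2, A), 2), Rational(1, 2)) = Pow(Mul(4, Pow(A, 2)), Rational(1, 2)) = Mul(2, Pow(Pow(A, 2), Rational(1, 2))))
k = -22 (k = Add(-4, Add(-8, Mul(-1, Mul(2, Pow(Pow(-5, 2), Rational(1, 2)))))) = Add(-4, Add(-8, Mul(-1, Mul(2, Pow(25, Rational(1, 2)))))) = Add(-4, Add(-8, Mul(-1, Mul(2, 5)))) = Add(-4, Add(-8, Mul(-1, 10))) = Add(-4, Add(-8, -10)) = Add(-4, -18) = -22)
Mul(Pow(Add(Function('t')(-7, 1), 192), -1), k) = Mul(Pow(Add(1, 192), -1), -22) = Mul(Pow(193, -1), -22) = Mul(Rational(1, 193), -22) = Rational(-22, 193)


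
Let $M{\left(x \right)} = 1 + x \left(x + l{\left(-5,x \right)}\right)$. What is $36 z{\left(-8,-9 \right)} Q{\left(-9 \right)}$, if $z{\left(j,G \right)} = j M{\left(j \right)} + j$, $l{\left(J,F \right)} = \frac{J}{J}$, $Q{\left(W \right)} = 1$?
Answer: $-16704$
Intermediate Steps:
$l{\left(J,F \right)} = 1$
$M{\left(x \right)} = 1 + x \left(1 + x\right)$ ($M{\left(x \right)} = 1 + x \left(x + 1\right) = 1 + x \left(1 + x\right)$)
$z{\left(j,G \right)} = j + j \left(1 + j + j^{2}\right)$ ($z{\left(j,G \right)} = j \left(1 + j + j^{2}\right) + j = j + j \left(1 + j + j^{2}\right)$)
$36 z{\left(-8,-9 \right)} Q{\left(-9 \right)} = 36 \left(- 8 \left(2 - 8 + \left(-8\right)^{2}\right)\right) 1 = 36 \left(- 8 \left(2 - 8 + 64\right)\right) 1 = 36 \left(\left(-8\right) 58\right) 1 = 36 \left(-464\right) 1 = \left(-16704\right) 1 = -16704$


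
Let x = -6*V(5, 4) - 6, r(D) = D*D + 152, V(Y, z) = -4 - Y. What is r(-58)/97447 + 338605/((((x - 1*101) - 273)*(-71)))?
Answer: 33077422771/2255508262 ≈ 14.665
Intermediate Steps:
r(D) = 152 + D² (r(D) = D² + 152 = 152 + D²)
x = 48 (x = -6*(-4 - 1*5) - 6 = -6*(-4 - 5) - 6 = -6*(-9) - 6 = 54 - 6 = 48)
r(-58)/97447 + 338605/((((x - 1*101) - 273)*(-71))) = (152 + (-58)²)/97447 + 338605/((((48 - 1*101) - 273)*(-71))) = (152 + 3364)*(1/97447) + 338605/((((48 - 101) - 273)*(-71))) = 3516*(1/97447) + 338605/(((-53 - 273)*(-71))) = 3516/97447 + 338605/((-326*(-71))) = 3516/97447 + 338605/23146 = 33077422771/2255508262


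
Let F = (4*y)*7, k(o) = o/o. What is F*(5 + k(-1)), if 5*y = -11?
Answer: -1848/5 ≈ -369.60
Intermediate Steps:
k(o) = 1
y = -11/5 (y = (1/5)*(-11) = -11/5 ≈ -2.2000)
F = -308/5 (F = (4*(-11/5))*7 = -44/5*7 = -308/5 ≈ -61.600)
F*(5 + k(-1)) = -308*(5 + 1)/5 = -308/5*6 = -1848/5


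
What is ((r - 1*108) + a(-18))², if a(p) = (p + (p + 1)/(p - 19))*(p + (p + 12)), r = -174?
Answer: 26440164/1369 ≈ 19314.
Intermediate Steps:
a(p) = (12 + 2*p)*(p + (1 + p)/(-19 + p)) (a(p) = (p + (1 + p)/(-19 + p))*(p + (12 + p)) = (p + (1 + p)/(-19 + p))*(12 + 2*p) = (12 + 2*p)*(p + (1 + p)/(-19 + p)))
((r - 1*108) + a(-18))² = ((-174 - 1*108) + 2*(6 + (-18)³ - 107*(-18) - 12*(-18)²)/(-19 - 18))² = ((-174 - 108) + 2*(6 - 5832 + 1926 - 12*324)/(-37))² = (-282 + 2*(-1/37)*(6 - 5832 + 1926 - 3888))² = (-282 + 2*(-1/37)*(-7788))² = (-282 + 15576/37)² = (5142/37)² = 26440164/1369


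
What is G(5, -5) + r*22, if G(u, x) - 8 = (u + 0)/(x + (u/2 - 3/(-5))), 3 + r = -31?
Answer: -14110/19 ≈ -742.63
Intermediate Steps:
r = -34 (r = -3 - 31 = -34)
G(u, x) = 8 + u/(3/5 + x + u/2) (G(u, x) = 8 + (u + 0)/(x + (u/2 - 3/(-5))) = 8 + u/(x + (u*(1/2) - 3*(-1/5))) = 8 + u/(x + (u/2 + 3/5)) = 8 + u/(x + (3/5 + u/2)) = 8 + u/(3/5 + x + u/2))
G(5, -5) + r*22 = 2*(24 + 25*5 + 40*(-5))/(6 + 5*5 + 10*(-5)) - 34*22 = 2*(24 + 125 - 200)/(6 + 25 - 50) - 748 = 2*(-51)/(-19) - 748 = 2*(-1/19)*(-51) - 748 = 102/19 - 748 = -14110/19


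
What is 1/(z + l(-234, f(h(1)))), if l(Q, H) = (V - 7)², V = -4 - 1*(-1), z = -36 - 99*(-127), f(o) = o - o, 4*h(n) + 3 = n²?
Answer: 1/12637 ≈ 7.9133e-5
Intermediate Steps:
h(n) = -¾ + n²/4
f(o) = 0
z = 12537 (z = -36 + 12573 = 12537)
V = -3 (V = -4 + 1 = -3)
l(Q, H) = 100 (l(Q, H) = (-3 - 7)² = (-10)² = 100)
1/(z + l(-234, f(h(1)))) = 1/(12537 + 100) = 1/12637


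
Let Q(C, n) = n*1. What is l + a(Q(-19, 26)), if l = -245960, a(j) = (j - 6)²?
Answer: -245560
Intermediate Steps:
Q(C, n) = n
a(j) = (-6 + j)²
l + a(Q(-19, 26)) = -245960 + (-6 + 26)² = -245960 + 20² = -245960 + 400 = -245560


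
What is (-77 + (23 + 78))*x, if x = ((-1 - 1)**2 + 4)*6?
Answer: 1152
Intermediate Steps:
x = 48 (x = ((-2)**2 + 4)*6 = (4 + 4)*6 = 8*6 = 48)
(-77 + (23 + 78))*x = (-77 + (23 + 78))*48 = (-77 + 101)*48 = 24*48 = 1152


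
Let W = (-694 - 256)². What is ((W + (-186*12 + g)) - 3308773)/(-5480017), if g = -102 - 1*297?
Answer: 2408904/5480017 ≈ 0.43958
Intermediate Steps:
g = -399 (g = -102 - 297 = -399)
W = 902500 (W = (-950)² = 902500)
((W + (-186*12 + g)) - 3308773)/(-5480017) = ((902500 + (-186*12 - 399)) - 3308773)/(-5480017) = ((902500 + (-2232 - 399)) - 3308773)*(-1/5480017) = ((902500 - 2631) - 3308773)*(-1/5480017) = (899869 - 3308773)*(-1/5480017) = -2408904*(-1/5480017) = 2408904/5480017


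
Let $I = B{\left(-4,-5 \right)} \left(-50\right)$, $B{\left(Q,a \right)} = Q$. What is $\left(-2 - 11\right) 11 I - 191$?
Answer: $-28791$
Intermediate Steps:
$I = 200$ ($I = \left(-4\right) \left(-50\right) = 200$)
$\left(-2 - 11\right) 11 I - 191 = \left(-2 - 11\right) 11 \cdot 200 - 191 = \left(-13\right) 11 \cdot 200 - 191 = \left(-143\right) 200 - 191 = -28600 - 191 = -28791$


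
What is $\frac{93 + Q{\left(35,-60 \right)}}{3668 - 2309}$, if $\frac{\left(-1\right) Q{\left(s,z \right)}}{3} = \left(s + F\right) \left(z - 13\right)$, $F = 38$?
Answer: $\frac{5360}{453} \approx 11.832$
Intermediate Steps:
$Q{\left(s,z \right)} = - 3 \left(-13 + z\right) \left(38 + s\right)$ ($Q{\left(s,z \right)} = - 3 \left(s + 38\right) \left(z - 13\right) = - 3 \left(38 + s\right) \left(-13 + z\right) = - 3 \left(-13 + z\right) \left(38 + s\right)$)
$\frac{93 + Q{\left(35,-60 \right)}}{3668 - 2309} = \frac{93 + \left(1482 - -6840 + 39 \cdot 35 - 105 \left(-60\right)\right)}{3668 - 2309} = \frac{93 + \left(1482 + 6840 + 1365 + 6300\right)}{1359} = \left(93 + 15987\right) \frac{1}{1359} = 16080 \cdot \frac{1}{1359} = \frac{5360}{453}$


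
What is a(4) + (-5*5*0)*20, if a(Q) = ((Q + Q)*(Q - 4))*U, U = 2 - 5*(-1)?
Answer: 0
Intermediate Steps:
U = 7 (U = 2 + 5 = 7)
a(Q) = 14*Q*(-4 + Q) (a(Q) = ((Q + Q)*(Q - 4))*7 = ((2*Q)*(-4 + Q))*7 = (2*Q*(-4 + Q))*7 = 14*Q*(-4 + Q))
a(4) + (-5*5*0)*20 = 14*4*(-4 + 4) + (-5*5*0)*20 = 14*4*0 - 25*0*20 = 0 + 0*20 = 0 + 0 = 0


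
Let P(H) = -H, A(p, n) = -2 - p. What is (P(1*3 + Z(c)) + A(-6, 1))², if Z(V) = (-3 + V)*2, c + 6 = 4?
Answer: 121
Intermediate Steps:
c = -2 (c = -6 + 4 = -2)
Z(V) = -6 + 2*V
(P(1*3 + Z(c)) + A(-6, 1))² = (-(1*3 + (-6 + 2*(-2))) + (-2 - 1*(-6)))² = (-(3 + (-6 - 4)) + (-2 + 6))² = (-(3 - 10) + 4)² = (-1*(-7) + 4)² = (7 + 4)² = 11² = 121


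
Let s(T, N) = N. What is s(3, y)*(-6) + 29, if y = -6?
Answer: 65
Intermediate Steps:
s(3, y)*(-6) + 29 = -6*(-6) + 29 = 36 + 29 = 65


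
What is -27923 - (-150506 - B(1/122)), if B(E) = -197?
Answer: 122386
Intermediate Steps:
-27923 - (-150506 - B(1/122)) = -27923 - (-150506 - 1*(-197)) = -27923 - (-150506 + 197) = -27923 - 1*(-150309) = -27923 + 150309 = 122386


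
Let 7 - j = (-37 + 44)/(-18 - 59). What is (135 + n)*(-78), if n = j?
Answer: -121914/11 ≈ -11083.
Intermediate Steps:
j = 78/11 (j = 7 - (-37 + 44)/(-18 - 59) = 7 - 7/(-77) = 7 - 7*(-1)/77 = 7 - 1*(-1/11) = 7 + 1/11 = 78/11 ≈ 7.0909)
n = 78/11 ≈ 7.0909
(135 + n)*(-78) = (135 + 78/11)*(-78) = (1563/11)*(-78) = -121914/11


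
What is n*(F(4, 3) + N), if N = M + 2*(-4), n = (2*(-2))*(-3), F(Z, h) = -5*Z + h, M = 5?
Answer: -240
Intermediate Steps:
F(Z, h) = h - 5*Z
n = 12 (n = -4*(-3) = 12)
N = -3 (N = 5 + 2*(-4) = 5 - 8 = -3)
n*(F(4, 3) + N) = 12*((3 - 5*4) - 3) = 12*((3 - 20) - 3) = 12*(-17 - 3) = 12*(-20) = -240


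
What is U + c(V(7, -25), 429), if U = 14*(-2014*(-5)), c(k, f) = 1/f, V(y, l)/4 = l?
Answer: 60480421/429 ≈ 1.4098e+5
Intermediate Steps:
V(y, l) = 4*l
U = 140980 (U = 14*10070 = 140980)
U + c(V(7, -25), 429) = 140980 + 1/429 = 60480421/429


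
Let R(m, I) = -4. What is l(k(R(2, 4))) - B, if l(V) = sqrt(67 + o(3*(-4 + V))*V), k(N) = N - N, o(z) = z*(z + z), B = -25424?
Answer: 25424 + sqrt(67) ≈ 25432.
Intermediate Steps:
o(z) = 2*z**2 (o(z) = z*(2*z) = 2*z**2)
k(N) = 0
l(V) = sqrt(67 + 2*V*(-12 + 3*V)**2) (l(V) = sqrt(67 + (2*(3*(-4 + V))**2)*V) = sqrt(67 + (2*(-12 + 3*V)**2)*V) = sqrt(67 + 2*V*(-12 + 3*V)**2))
l(k(R(2, 4))) - B = sqrt(67 + 18*0*(-4 + 0)**2) - 1*(-25424) = sqrt(67 + 18*0*(-4)**2) + 25424 = sqrt(67 + 18*0*16) + 25424 = sqrt(67 + 0) + 25424 = sqrt(67) + 25424 = 25424 + sqrt(67)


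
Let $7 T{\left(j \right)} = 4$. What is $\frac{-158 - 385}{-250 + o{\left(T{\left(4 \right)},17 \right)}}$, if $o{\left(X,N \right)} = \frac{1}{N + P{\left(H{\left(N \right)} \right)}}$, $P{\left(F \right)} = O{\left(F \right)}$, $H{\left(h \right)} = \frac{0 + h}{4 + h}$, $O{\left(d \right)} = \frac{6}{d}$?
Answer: $\frac{225345}{103733} \approx 2.1724$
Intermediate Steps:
$T{\left(j \right)} = \frac{4}{7}$ ($T{\left(j \right)} = \frac{1}{7} \cdot 4 = \frac{4}{7}$)
$H{\left(h \right)} = \frac{h}{4 + h}$
$P{\left(F \right)} = \frac{6}{F}$
$o{\left(X,N \right)} = \frac{1}{N + \frac{6 \left(4 + N\right)}{N}}$ ($o{\left(X,N \right)} = \frac{1}{N + \frac{6}{N \frac{1}{4 + N}}} = \frac{1}{N + 6 \frac{4 + N}{N}} = \frac{1}{N + \frac{6 \left(4 + N\right)}{N}}$)
$\frac{-158 - 385}{-250 + o{\left(T{\left(4 \right)},17 \right)}} = \frac{-158 - 385}{-250 + \frac{17}{24 + 17^{2} + 6 \cdot 17}} = - \frac{543}{-250 + \frac{17}{24 + 289 + 102}} = - \frac{543}{-250 + \frac{17}{415}} = - \frac{543}{- \frac{103733}{415}} = \left(-543\right) \left(- \frac{415}{103733}\right) = \frac{225345}{103733}$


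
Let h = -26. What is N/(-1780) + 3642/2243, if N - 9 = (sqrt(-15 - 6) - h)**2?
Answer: 1248352/998135 - 13*I*sqrt(21)/445 ≈ 1.2507 - 0.13387*I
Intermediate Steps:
N = 9 + (26 + I*sqrt(21))**2 (N = 9 + (sqrt(-15 - 6) - 1*(-26))**2 = 9 + (sqrt(-21) + 26)**2 = 9 + (I*sqrt(21) + 26)**2 = 9 + (26 + I*sqrt(21))**2 ≈ 664.0 + 238.29*I)
N/(-1780) + 3642/2243 = (664 + 52*I*sqrt(21))/(-1780) + 3642/2243 = (664 + 52*I*sqrt(21))*(-1/1780) + 3642*(1/2243) = (-166/445 - 13*I*sqrt(21)/445) + 3642/2243 = 1248352/998135 - 13*I*sqrt(21)/445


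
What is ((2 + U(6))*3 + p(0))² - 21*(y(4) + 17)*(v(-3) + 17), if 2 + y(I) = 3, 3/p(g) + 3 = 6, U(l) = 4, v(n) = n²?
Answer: -9467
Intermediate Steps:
p(g) = 1 (p(g) = 3/(-3 + 6) = 3/3 = 3*(⅓) = 1)
y(I) = 1 (y(I) = -2 + 3 = 1)
((2 + U(6))*3 + p(0))² - 21*(y(4) + 17)*(v(-3) + 17) = ((2 + 4)*3 + 1)² - 21*(1 + 17)*((-3)² + 17) = (6*3 + 1)² - 378*(9 + 17) = (18 + 1)² - 378*26 = 19² - 21*468 = 361 - 9828 = -9467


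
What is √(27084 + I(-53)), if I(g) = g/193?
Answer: √1008841687/193 ≈ 164.57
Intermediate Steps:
I(g) = g/193 (I(g) = g*(1/193) = g/193)
√(27084 + I(-53)) = √(27084 + (1/193)*(-53)) = √(27084 - 53/193) = √(5227159/193) = √1008841687/193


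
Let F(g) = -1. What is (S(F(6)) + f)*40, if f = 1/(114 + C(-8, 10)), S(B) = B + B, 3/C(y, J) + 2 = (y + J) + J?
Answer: -91040/1143 ≈ -79.650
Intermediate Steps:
C(y, J) = 3/(-2 + y + 2*J) (C(y, J) = 3/(-2 + ((y + J) + J)) = 3/(-2 + ((J + y) + J)) = 3/(-2 + (y + 2*J)) = 3/(-2 + y + 2*J))
S(B) = 2*B
f = 10/1143 (f = 1/(114 + 3/(-2 - 8 + 2*10)) = 1/(114 + 3/(-2 - 8 + 20)) = 1/(114 + 3/10) = 1/(1143/10) = 10/1143 ≈ 0.0087489)
(S(F(6)) + f)*40 = (2*(-1) + 10/1143)*40 = (-2 + 10/1143)*40 = -2276/1143*40 = -91040/1143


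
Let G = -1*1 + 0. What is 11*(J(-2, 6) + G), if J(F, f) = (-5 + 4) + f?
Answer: 44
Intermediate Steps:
J(F, f) = -1 + f
G = -1 (G = -1 + 0 = -1)
11*(J(-2, 6) + G) = 11*((-1 + 6) - 1) = 11*(5 - 1) = 11*4 = 44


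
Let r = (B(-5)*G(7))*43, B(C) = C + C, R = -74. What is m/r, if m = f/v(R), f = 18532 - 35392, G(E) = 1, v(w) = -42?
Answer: -281/301 ≈ -0.93355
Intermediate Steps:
f = -16860
B(C) = 2*C
m = 2810/7 (m = -16860/(-42) = -16860*(-1/42) = 2810/7 ≈ 401.43)
r = -430 (r = ((2*(-5))*1)*43 = -10*1*43 = -10*43 = -430)
m/r = (2810/7)/(-430) = (2810/7)*(-1/430) = -281/301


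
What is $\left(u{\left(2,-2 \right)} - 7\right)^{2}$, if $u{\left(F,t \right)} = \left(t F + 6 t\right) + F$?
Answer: $441$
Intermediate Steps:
$u{\left(F,t \right)} = F + 6 t + F t$ ($u{\left(F,t \right)} = \left(F t + 6 t\right) + F = \left(6 t + F t\right) + F = F + 6 t + F t$)
$\left(u{\left(2,-2 \right)} - 7\right)^{2} = \left(\left(2 + 6 \left(-2\right) + 2 \left(-2\right)\right) - 7\right)^{2} = \left(\left(2 - 12 - 4\right) - 7\right)^{2} = \left(-14 - 7\right)^{2} = \left(-21\right)^{2} = 441$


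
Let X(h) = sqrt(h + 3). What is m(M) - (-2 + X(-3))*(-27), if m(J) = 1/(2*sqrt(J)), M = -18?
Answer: -54 - I*sqrt(2)/12 ≈ -54.0 - 0.11785*I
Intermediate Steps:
X(h) = sqrt(3 + h)
m(J) = 1/(2*sqrt(J))
m(M) - (-2 + X(-3))*(-27) = 1/(2*sqrt(-18)) - (-2 + sqrt(3 - 3))*(-27) = (-I*sqrt(2)/6)/2 - (-2 + sqrt(0))*(-27) = -I*sqrt(2)/12 - (-2 + 0)*(-27) = -I*sqrt(2)/12 - (-2)*(-27) = -I*sqrt(2)/12 - 1*54 = -I*sqrt(2)/12 - 54 = -54 - I*sqrt(2)/12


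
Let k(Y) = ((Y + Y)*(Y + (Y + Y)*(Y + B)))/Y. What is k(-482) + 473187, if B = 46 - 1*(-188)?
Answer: 950367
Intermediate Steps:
B = 234 (B = 46 + 188 = 234)
k(Y) = 2*Y + 4*Y*(234 + Y) (k(Y) = ((Y + Y)*(Y + (Y + Y)*(Y + 234)))/Y = ((2*Y)*(Y + (2*Y)*(234 + Y)))/Y = ((2*Y)*(Y + 2*Y*(234 + Y)))/Y = (2*Y*(Y + 2*Y*(234 + Y)))/Y = 2*Y + 4*Y*(234 + Y))
k(-482) + 473187 = 2*(-482)*(469 + 2*(-482)) + 473187 = 2*(-482)*(469 - 964) + 473187 = 2*(-482)*(-495) + 473187 = 477180 + 473187 = 950367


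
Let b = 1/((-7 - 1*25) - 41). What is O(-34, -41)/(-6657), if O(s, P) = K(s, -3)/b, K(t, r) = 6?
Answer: 146/2219 ≈ 0.065795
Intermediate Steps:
b = -1/73 (b = 1/((-7 - 25) - 41) = 1/(-32 - 41) = 1/(-73) = -1/73 ≈ -0.013699)
O(s, P) = -438 (O(s, P) = 6/(-1/73) = 6*(-73) = -438)
O(-34, -41)/(-6657) = -438/(-6657) = -438*(-1/6657) = 146/2219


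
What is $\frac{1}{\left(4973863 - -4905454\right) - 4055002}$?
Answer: $\frac{1}{5824315} \approx 1.7169 \cdot 10^{-7}$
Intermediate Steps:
$\frac{1}{\left(4973863 - -4905454\right) - 4055002} = \frac{1}{\left(4973863 + 4905454\right) - 4055002} = \frac{1}{9879317 - 4055002} = \frac{1}{5824315}$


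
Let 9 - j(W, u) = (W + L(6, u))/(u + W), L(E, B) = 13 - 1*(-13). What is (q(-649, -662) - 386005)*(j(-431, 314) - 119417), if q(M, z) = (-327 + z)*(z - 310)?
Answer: -893071036747/13 ≈ -6.8698e+10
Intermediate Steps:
L(E, B) = 26 (L(E, B) = 13 + 13 = 26)
q(M, z) = (-327 + z)*(-310 + z)
j(W, u) = 9 - (26 + W)/(W + u) (j(W, u) = 9 - (W + 26)/(u + W) = 9 - (26 + W)/(W + u))
(q(-649, -662) - 386005)*(j(-431, 314) - 119417) = ((101370 + (-662)² - 637*(-662)) - 386005)*((-26 + 8*(-431) + 9*314)/(-431 + 314) - 119417) = ((101370 + 438244 + 421694) - 386005)*((-26 - 3448 + 2826)/(-117) - 119417) = (961308 - 386005)*(-1/117*(-648) - 119417) = 575303*(72/13 - 119417) = 575303*(-1552349/13) = -893071036747/13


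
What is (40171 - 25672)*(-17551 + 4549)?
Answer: -188515998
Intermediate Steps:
(40171 - 25672)*(-17551 + 4549) = 14499*(-13002) = -188515998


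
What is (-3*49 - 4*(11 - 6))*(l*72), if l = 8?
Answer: -96192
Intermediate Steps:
(-3*49 - 4*(11 - 6))*(l*72) = (-3*49 - 4*(11 - 6))*(8*72) = (-147 - 4*5)*576 = (-147 - 20)*576 = -167*576 = -96192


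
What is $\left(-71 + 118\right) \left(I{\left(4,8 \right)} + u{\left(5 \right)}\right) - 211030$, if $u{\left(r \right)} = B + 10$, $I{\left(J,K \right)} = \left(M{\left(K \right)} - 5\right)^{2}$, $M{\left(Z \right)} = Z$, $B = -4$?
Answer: $-210325$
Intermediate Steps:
$I{\left(J,K \right)} = \left(-5 + K\right)^{2}$ ($I{\left(J,K \right)} = \left(K - 5\right)^{2} = \left(-5 + K\right)^{2}$)
$u{\left(r \right)} = 6$ ($u{\left(r \right)} = -4 + 10 = 6$)
$\left(-71 + 118\right) \left(I{\left(4,8 \right)} + u{\left(5 \right)}\right) - 211030 = \left(-71 + 118\right) \left(\left(-5 + 8\right)^{2} + 6\right) - 211030 = 47 \left(3^{2} + 6\right) - 211030 = 47 \left(9 + 6\right) - 211030 = 47 \cdot 15 - 211030 = 705 - 211030 = -210325$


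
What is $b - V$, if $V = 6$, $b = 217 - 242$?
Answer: $-31$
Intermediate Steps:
$b = -25$
$b - V = -25 - 6 = -31$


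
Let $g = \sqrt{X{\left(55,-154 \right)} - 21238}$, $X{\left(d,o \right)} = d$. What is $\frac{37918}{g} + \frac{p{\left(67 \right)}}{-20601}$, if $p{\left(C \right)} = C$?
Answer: $- \frac{67}{20601} - \frac{37918 i \sqrt{21183}}{21183} \approx -0.0032523 - 260.53 i$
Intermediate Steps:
$g = i \sqrt{21183}$ ($g = \sqrt{55 - 21238} = \sqrt{-21183} = i \sqrt{21183} \approx 145.54 i$)
$\frac{37918}{g} + \frac{p{\left(67 \right)}}{-20601} = \frac{37918}{i \sqrt{21183}} + \frac{67}{-20601} = 37918 \left(- \frac{i \sqrt{21183}}{21183}\right) + 67 \left(- \frac{1}{20601}\right) = - \frac{37918 i \sqrt{21183}}{21183} - \frac{67}{20601} = - \frac{67}{20601} - \frac{37918 i \sqrt{21183}}{21183}$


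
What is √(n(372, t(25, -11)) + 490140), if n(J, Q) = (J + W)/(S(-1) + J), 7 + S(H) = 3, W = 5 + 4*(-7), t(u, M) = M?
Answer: √4148552987/92 ≈ 700.10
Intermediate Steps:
W = -23 (W = 5 - 28 = -23)
S(H) = -4 (S(H) = -7 + 3 = -4)
n(J, Q) = (-23 + J)/(-4 + J) (n(J, Q) = (J - 23)/(-4 + J) = (-23 + J)/(-4 + J))
√(n(372, t(25, -11)) + 490140) = √((-23 + 372)/(-4 + 372) + 490140) = √(349/368 + 490140) = √(180371869/368) = √4148552987/92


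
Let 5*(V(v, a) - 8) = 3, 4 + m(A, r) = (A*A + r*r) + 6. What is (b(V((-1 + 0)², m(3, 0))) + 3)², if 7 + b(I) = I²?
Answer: 3059001/625 ≈ 4894.4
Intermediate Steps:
m(A, r) = 2 + A² + r² (m(A, r) = -4 + ((A*A + r*r) + 6) = -4 + ((A² + r²) + 6) = -4 + (6 + A² + r²) = 2 + A² + r²)
V(v, a) = 43/5 (V(v, a) = 8 + (⅕)*3 = 8 + ⅗ = 43/5)
b(I) = -7 + I²
(b(V((-1 + 0)², m(3, 0))) + 3)² = ((-7 + (43/5)²) + 3)² = ((-7 + 1849/25) + 3)² = (1674/25 + 3)² = (1749/25)² = 3059001/625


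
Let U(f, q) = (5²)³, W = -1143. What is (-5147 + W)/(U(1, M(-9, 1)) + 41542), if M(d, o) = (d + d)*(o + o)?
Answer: -6290/57167 ≈ -0.11003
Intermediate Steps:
M(d, o) = 4*d*o (M(d, o) = (2*d)*(2*o) = 4*d*o)
U(f, q) = 15625 (U(f, q) = 25³ = 15625)
(-5147 + W)/(U(1, M(-9, 1)) + 41542) = (-5147 - 1143)/(15625 + 41542) = -6290/57167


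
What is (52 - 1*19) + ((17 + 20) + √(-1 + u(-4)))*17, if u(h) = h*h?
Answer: 662 + 17*√15 ≈ 727.84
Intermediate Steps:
u(h) = h²
(52 - 1*19) + ((17 + 20) + √(-1 + u(-4)))*17 = (52 - 1*19) + ((17 + 20) + √(-1 + (-4)²))*17 = (52 - 19) + (37 + √(-1 + 16))*17 = 33 + (37 + √15)*17 = 33 + (629 + 17*√15) = 662 + 17*√15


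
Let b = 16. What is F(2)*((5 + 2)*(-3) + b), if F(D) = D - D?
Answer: 0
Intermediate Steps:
F(D) = 0
F(2)*((5 + 2)*(-3) + b) = 0*((5 + 2)*(-3) + 16) = 0*(7*(-3) + 16) = 0*(-21 + 16) = 0*(-5) = 0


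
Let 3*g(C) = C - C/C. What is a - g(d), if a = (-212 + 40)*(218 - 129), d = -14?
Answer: -15303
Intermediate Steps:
a = -15308 (a = -172*89 = -15308)
g(C) = -⅓ + C/3 (g(C) = (C - C/C)/3 = (C - 1*1)/3 = (C - 1)/3 = (-1 + C)/3 = -⅓ + C/3)
a - g(d) = -15308 - (-⅓ + (⅓)*(-14)) = -15308 - (-⅓ - 14/3) = -15308 - 1*(-5) = -15308 + 5 = -15303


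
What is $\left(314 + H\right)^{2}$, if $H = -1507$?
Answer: $1423249$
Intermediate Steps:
$\left(314 + H\right)^{2} = \left(314 - 1507\right)^{2} = \left(-1193\right)^{2} = 1423249$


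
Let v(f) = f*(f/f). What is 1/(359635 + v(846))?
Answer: 1/360481 ≈ 2.7741e-6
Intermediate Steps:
v(f) = f (v(f) = f*1 = f)
1/(359635 + v(846)) = 1/(359635 + 846) = 1/360481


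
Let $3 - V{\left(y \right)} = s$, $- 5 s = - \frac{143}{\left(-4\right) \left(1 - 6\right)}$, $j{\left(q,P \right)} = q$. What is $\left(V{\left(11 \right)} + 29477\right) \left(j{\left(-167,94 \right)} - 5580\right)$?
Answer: $- \frac{16941334179}{100} \approx -1.6941 \cdot 10^{8}$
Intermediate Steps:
$s = \frac{143}{100}$ ($s = - \frac{\left(-143\right) \frac{1}{\left(-4\right) \left(1 - 6\right)}}{5} = - \frac{\left(-143\right) \frac{1}{\left(-4\right) \left(-5\right)}}{5} = - \frac{\left(-143\right) \frac{1}{20}}{5} = \left(- \frac{1}{5}\right) \left(- \frac{143}{20}\right) = \frac{143}{100} \approx 1.43$)
$V{\left(y \right)} = \frac{157}{100}$ ($V{\left(y \right)} = 3 - \frac{143}{100} = \frac{157}{100}$)
$\left(V{\left(11 \right)} + 29477\right) \left(j{\left(-167,94 \right)} - 5580\right) = \left(\frac{157}{100} + 29477\right) \left(-167 - 5580\right) = \frac{2947857}{100} \left(-5747\right) = - \frac{16941334179}{100}$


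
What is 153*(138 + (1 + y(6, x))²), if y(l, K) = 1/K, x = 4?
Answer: 341649/16 ≈ 21353.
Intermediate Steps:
153*(138 + (1 + y(6, x))²) = 153*(138 + (1 + 1/4)²) = 153*(138 + (1 + ¼)²) = 153*(138 + (5/4)²) = 153*(138 + 25/16) = 153*(2233/16) = 341649/16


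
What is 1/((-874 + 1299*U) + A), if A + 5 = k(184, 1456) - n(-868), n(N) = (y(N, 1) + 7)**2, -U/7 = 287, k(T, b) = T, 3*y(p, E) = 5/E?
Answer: -9/23494150 ≈ -3.8307e-7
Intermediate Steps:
y(p, E) = 5/(3*E) (y(p, E) = (5/E)/3 = 5/(3*E))
U = -2009 (U = -7*287 = -2009)
n(N) = 676/9 (n(N) = ((5/3)/1 + 7)**2 = ((5/3)*1 + 7)**2 = (5/3 + 7)**2 = (26/3)**2 = 676/9)
A = 935/9 (A = -5 + (184 - 1*676/9) = -5 + (184 - 676/9) = -5 + 980/9 = 935/9 ≈ 103.89)
1/((-874 + 1299*U) + A) = 1/((-874 + 1299*(-2009)) + 935/9) = 1/((-874 - 2609691) + 935/9) = 1/(-2610565 + 935/9) = 1/(-23494150/9) = -9/23494150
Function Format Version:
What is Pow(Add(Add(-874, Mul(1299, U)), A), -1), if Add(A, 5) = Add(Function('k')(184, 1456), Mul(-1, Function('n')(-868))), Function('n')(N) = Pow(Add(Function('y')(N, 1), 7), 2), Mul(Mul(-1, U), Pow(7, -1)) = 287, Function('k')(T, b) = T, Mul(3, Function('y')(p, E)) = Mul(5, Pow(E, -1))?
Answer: Rational(-9, 23494150) ≈ -3.8307e-7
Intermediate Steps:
Function('y')(p, E) = Mul(Rational(5, 3), Pow(E, -1)) (Function('y')(p, E) = Mul(Rational(1, 3), Mul(5, Pow(E, -1))) = Mul(Rational(5, 3), Pow(E, -1)))
U = -2009 (U = Mul(-7, 287) = -2009)
Function('n')(N) = Rational(676, 9) (Function('n')(N) = Pow(Add(Mul(Rational(5, 3), Pow(1, -1)), 7), 2) = Pow(Add(Mul(Rational(5, 3), 1), 7), 2) = Pow(Add(Rational(5, 3), 7), 2) = Pow(Rational(26, 3), 2) = Rational(676, 9))
A = Rational(935, 9) (A = Add(-5, Add(184, Mul(-1, Rational(676, 9)))) = Add(-5, Add(184, Rational(-676, 9))) = Add(-5, Rational(980, 9)) = Rational(935, 9) ≈ 103.89)
Pow(Add(Add(-874, Mul(1299, U)), A), -1) = Pow(Add(Add(-874, Mul(1299, -2009)), Rational(935, 9)), -1) = Pow(Add(Add(-874, -2609691), Rational(935, 9)), -1) = Pow(Add(-2610565, Rational(935, 9)), -1) = Pow(Rational(-23494150, 9), -1) = Rational(-9, 23494150)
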